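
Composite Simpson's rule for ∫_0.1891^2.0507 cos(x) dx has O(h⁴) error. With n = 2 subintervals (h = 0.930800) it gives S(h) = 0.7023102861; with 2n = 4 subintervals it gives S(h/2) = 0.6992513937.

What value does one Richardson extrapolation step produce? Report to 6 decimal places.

Method order is 4; weight 2^4 = 16.
Difference of the inputs: 0.6992513937 − 0.7023102861 = -0.0030588924
Divide by 2^4 − 1 = 15: (-0.0030588924)/15 = -0.0002039262
R = A(h/2) + (A(h/2) − A(h))/15 = 0.6992513937 − 0.0002039262 = 0.6990474675
Shift from A(h/2): −0.0002039262.

0.699047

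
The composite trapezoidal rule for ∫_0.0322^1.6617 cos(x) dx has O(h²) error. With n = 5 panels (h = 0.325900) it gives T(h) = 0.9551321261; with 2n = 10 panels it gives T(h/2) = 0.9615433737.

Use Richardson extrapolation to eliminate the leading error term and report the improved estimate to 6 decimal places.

0.963680

With r = 2 the leading error scales as h^2, so the weight is 2^2 = 4.
Weighted: 3.8461734948 − 0.9551321261 = 2.8910413687
R = 2.8910413687/3 = 0.9636804562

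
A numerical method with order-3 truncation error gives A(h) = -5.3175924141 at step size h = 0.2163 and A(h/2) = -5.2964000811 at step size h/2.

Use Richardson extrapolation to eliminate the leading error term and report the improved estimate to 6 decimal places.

-5.293373

Error is O(h^3); halving h shrinks it by 2^3 = 8.
8·(-5.2964000811) = -42.3712006488; subtract (-5.3175924141) → -37.0536082347
(-37.0536082347) ÷ 7 = -5.2933726050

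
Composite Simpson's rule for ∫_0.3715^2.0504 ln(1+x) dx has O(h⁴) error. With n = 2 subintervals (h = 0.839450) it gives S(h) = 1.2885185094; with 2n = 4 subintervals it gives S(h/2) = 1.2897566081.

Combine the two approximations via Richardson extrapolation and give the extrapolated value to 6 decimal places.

The method has order 4: 2^4 = 16.
Difference of the inputs: 1.2897566081 − 1.2885185094 = 0.0012380987
Divide by 2^4 − 1 = 15: 0.0012380987/15 = 0.0000825399
R = 1.2897566081 + 0.0000825399 = 1.2898391480

1.289839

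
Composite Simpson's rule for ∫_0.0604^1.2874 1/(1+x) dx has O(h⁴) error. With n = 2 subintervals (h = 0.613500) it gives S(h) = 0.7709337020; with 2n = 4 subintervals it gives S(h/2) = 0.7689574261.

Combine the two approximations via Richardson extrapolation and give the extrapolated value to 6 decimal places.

0.768826

The method has order 4: 2^4 = 16.
16*0.7689574261 = 12.3033188176; 12.3033188176 − 0.7709337020 = 11.5323851156
R = 11.5323851156/15 = 0.7688256744
Shift from A(h/2): −0.0001317517.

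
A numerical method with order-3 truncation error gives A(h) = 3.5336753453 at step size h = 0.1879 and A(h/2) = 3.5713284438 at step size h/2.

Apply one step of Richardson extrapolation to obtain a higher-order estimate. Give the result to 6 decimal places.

Leading term ∝ h^3; use weight 8 = 2^3.
A(h/2) − A(h) = 3.5713284438 − 3.5336753453 = 0.0376530985
Correction (A(h/2) − A(h))/(8 − 1) = 0.0376530985/7 = 0.0053790141
R = A(h/2) + (A(h/2) − A(h))/7 = 3.5713284438 + 0.0053790141 = 3.5767074579
Correction |R − A(h/2)| = 5.379e-03; gap |A(h/2) − A(h)| = 3.765e-02.

3.576707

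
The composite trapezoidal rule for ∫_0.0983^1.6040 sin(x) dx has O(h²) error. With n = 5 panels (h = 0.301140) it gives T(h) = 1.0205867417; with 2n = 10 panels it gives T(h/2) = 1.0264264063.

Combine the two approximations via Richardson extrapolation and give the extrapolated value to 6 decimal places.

1.028373

r = 2: numerator weight 4, denominator 3.
4·1.0264264063 = 4.1057056252; subtract 1.0205867417 → 3.0851188835
Extrapolated: 3.0851188835 / 3 = 1.0283729612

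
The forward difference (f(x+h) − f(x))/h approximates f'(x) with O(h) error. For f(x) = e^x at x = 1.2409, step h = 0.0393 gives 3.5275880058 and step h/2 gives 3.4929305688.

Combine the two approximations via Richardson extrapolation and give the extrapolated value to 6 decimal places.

Order 1 gives 2^r = 2 and 2^r − 1 = 1.
2 × 3.4929305688 − 3.5275880058 = 3.4582731318
Denominator 2 − 1 = 1.
Extrapolated: 3.4582731318 / 1 = 3.4582731318

3.458273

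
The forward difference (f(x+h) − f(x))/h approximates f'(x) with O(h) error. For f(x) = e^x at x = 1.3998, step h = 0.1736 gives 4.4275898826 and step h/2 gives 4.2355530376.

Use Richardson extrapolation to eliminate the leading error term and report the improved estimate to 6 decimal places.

4.043516

Method order is 1; weight 2^1 = 2.
2^1*A(h/2) = 8.4711060752; minus A(h) gives 4.0435161926.
R = 4.0435161926/1 = 4.0435161926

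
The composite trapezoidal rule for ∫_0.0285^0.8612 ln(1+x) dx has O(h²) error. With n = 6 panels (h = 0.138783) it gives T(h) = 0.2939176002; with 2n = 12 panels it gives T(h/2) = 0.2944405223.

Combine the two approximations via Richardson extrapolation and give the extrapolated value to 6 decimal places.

0.294615

r = 2: numerator weight 4, denominator 3.
Top: 4(0.2944405223) − (0.2939176002) = 0.8838444890
(4·0.2944405223 − 0.2939176002)/(4 − 1) = 0.2946148297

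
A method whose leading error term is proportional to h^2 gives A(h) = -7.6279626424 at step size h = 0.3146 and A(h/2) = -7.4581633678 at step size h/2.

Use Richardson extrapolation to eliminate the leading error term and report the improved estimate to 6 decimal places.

-7.401564

The method has order 2: 2^2 = 4.
2^2 × A(h/2) = -29.8326534712; minus A(h) gives -22.2046908288.
Denominator 4 − 1 = 3.
So the Richardson estimate is -7.4015636096.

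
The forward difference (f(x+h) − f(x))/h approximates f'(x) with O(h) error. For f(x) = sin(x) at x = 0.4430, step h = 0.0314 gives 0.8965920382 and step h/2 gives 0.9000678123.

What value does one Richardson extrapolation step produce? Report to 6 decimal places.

Leading term ∝ h^1; use weight 2 = 2^1.
2×0.9000678123 = 1.8001356246; 1.8001356246 − 0.8965920382 = 0.9035435864
R = 0.9035435864/1 = 0.9035435864

0.903544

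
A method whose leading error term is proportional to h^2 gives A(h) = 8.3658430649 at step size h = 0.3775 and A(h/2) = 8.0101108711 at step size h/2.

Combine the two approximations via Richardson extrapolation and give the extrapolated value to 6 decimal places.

r = 2: numerator weight 4, denominator 3.
Top: 4(8.0101108711) − (8.3658430649) = 23.6746004195
Denominator 4 − 1 = 3.
Result: 7.8915334732

7.891533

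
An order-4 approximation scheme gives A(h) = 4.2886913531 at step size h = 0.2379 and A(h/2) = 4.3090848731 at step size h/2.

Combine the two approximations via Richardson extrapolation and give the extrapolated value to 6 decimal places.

r = 4, so 2^r = 16.
16·4.3090848731 = 68.9453579696; 68.9453579696 − 4.2886913531 = 64.6566666165
(16·4.3090848731 − 4.2886913531)/(16 − 1) = 4.3104444411

4.310444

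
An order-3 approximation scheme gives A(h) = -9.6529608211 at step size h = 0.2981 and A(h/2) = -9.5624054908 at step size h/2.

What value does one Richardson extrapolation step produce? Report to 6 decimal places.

-9.549469

With r = 3 the leading error scales as h^3, so the weight is 2^3 = 8.
8×(-9.5624054908) − (-9.6529608211) = -66.8462831053
(-66.8462831053) ÷ 7 = -9.5494690150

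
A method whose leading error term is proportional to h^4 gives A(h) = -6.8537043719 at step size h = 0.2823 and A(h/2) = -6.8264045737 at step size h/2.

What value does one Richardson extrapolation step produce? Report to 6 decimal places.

Order 4 gives 2^r = 16 and 2^r − 1 = 15.
Top: 16(-6.8264045737) − (-6.8537043719) = -102.3687688073
Extrapolated: (-102.3687688073) / 15 = -6.8245845872
Gap between inputs: 2.730e-02; correction applied: +0.0018199865.

-6.824585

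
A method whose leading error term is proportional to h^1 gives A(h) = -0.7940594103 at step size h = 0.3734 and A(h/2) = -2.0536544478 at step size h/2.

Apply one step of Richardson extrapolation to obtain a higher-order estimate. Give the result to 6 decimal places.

Leading term ∝ h^1; use weight 2 = 2^1.
Difference of the inputs: -2.0536544478 − (-0.7940594103) = -1.2595950375
Correction (A(h/2) − A(h))/(2 − 1) = (-1.2595950375)/1 = -1.2595950375
R = -2.0536544478 − 1.2595950375 = -3.3132494853
Shift from A(h/2): −1.2595950375.

-3.313249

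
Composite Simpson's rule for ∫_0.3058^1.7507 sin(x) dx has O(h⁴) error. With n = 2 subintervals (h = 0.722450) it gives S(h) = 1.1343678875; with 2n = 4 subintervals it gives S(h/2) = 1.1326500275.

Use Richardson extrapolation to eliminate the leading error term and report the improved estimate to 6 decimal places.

1.132536

r = 4, so 2^r = 16.
16 × 1.1326500275 = 18.1224004400; 18.1224004400 − 1.1343678875 = 16.9880325525
R = 16.9880325525/15 = 1.1325355035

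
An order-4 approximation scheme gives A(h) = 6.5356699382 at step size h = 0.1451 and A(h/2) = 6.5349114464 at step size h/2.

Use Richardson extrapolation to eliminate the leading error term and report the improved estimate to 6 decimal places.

6.534861

Leading term ∝ h^4; use weight 16 = 2^4.
16*6.5349114464 = 104.5585831424; 104.5585831424 − 6.5356699382 = 98.0229132042
Divide by 2^4 − 1 = 15.
(16*6.5349114464 − 6.5356699382)/(16 − 1) = 6.5348608803
Gap between inputs: 7.585e-04; correction applied: −0.0000505661.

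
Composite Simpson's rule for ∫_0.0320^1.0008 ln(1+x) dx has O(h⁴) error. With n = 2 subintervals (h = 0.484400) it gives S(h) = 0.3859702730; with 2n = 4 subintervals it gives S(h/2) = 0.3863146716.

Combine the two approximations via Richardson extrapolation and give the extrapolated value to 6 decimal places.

0.386338

The method has order 4: 2^4 = 16.
16*0.3863146716 − 0.3859702730 = 5.7950644726
Divide by 2^4 − 1 = 15.
Extrapolated: 5.7950644726 / 15 = 0.3863376315
Shift from A(h/2): +0.0000229599.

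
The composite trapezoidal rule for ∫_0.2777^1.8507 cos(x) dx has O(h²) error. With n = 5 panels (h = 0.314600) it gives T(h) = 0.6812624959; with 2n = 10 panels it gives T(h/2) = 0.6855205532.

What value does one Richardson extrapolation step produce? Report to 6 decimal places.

r = 2: numerator weight 4, denominator 3.
4×0.6855205532 − 0.6812624959 = 2.0608197169
R = 2.0608197169/3 = 0.6869399056
Correction |R − A(h/2)| = 1.419e-03; gap |A(h/2) − A(h)| = 4.258e-03.

0.686940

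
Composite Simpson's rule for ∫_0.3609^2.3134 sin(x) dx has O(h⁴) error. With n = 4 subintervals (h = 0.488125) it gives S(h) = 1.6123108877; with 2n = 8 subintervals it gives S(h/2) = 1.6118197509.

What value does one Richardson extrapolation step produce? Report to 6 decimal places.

1.611787

Order 4 gives 2^r = 16 and 2^r − 1 = 15.
Difference of the inputs: 1.6118197509 − 1.6123108877 = -0.0004911368
Divide by 2^4 − 1 = 15: (-0.0004911368)/15 = -0.0000327425
R = 1.6118197509 − 0.0000327425 = 1.6117870084
Gap between inputs: 4.911e-04; correction applied: −0.0000327425.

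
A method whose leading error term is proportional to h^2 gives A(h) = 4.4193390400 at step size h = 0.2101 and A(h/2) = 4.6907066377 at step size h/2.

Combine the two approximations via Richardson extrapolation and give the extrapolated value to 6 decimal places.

Order 2 gives 2^r = 4 and 2^r − 1 = 3.
Weighted: 18.7628265508 − 4.4193390400 = 14.3434875108
Divide by 2^2 − 1 = 3.
14.3434875108 ÷ 3 = 4.7811625036
Gap between inputs: 2.714e-01; correction applied: +0.0904558659.

4.781163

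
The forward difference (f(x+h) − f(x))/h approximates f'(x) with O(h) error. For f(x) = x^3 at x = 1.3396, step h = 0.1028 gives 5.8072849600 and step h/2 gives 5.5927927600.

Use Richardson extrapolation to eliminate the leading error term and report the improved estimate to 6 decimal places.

5.378301

r = 1, so 2^r = 2.
Weighted: 11.1855855200 − 5.8072849600 = 5.3783005600
Divide by 2^1 − 1 = 1.
5.3783005600 ÷ 1 = 5.3783005600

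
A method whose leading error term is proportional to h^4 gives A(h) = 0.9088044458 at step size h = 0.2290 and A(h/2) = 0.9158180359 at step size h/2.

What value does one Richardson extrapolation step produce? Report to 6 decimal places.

0.916286

r = 4: numerator weight 16, denominator 15.
A(h/2) − A(h) = 0.9158180359 − 0.9088044458 = 0.0070135901
Correction (A(h/2) − A(h))/(16 − 1) = 0.0070135901/15 = 0.0004675727
R = 0.9158180359 + 0.0004675727 = 0.9162856086
Gap between inputs: 7.014e-03; correction applied: +0.0004675727.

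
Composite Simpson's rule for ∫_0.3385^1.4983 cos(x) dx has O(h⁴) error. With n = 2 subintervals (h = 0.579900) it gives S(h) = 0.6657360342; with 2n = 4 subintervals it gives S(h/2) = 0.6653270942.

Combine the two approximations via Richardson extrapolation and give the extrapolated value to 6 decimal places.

With r = 4 the leading error scales as h^4, so the weight is 2^4 = 16.
Weighted: 10.6452335072 − 0.6657360342 = 9.9794974730
Denominator 16 − 1 = 15.
Extrapolated: 9.9794974730 / 15 = 0.6652998315

0.665300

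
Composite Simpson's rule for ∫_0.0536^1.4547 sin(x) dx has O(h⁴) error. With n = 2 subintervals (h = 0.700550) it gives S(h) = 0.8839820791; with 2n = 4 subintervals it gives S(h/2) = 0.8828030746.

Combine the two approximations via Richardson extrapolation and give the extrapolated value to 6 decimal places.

Order 4 gives 2^r = 16 and 2^r − 1 = 15.
Weighted: 14.1248491936 − 0.8839820791 = 13.2408671145
Divide by 2^4 − 1 = 15.
So the Richardson estimate is 0.8827244743.
Correction |R − A(h/2)| = 7.860e-05; gap |A(h/2) − A(h)| = 1.179e-03.

0.882724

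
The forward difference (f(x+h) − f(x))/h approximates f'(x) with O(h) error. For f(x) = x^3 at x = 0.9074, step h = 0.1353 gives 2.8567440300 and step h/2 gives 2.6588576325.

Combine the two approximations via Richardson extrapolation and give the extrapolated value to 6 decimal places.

2.460971

Method order is 1; weight 2^1 = 2.
A(h/2) − A(h) = 2.6588576325 − 2.8567440300 = -0.1978863975
Divide by 2^1 − 1 = 1: (-0.1978863975)/1 = -0.1978863975
R = 2.6588576325 − 0.1978863975 = 2.4609712350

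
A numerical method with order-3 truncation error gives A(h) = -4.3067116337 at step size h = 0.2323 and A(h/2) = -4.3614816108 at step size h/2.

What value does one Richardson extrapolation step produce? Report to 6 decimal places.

Error is O(h^3); halving h shrinks it by 2^3 = 8.
2^3 × A(h/2) = -34.8918528864; minus A(h) gives -30.5851412527.
Denominator 8 − 1 = 7.
R = (-30.5851412527)/7 = -4.3693058932
Shift from A(h/2): −0.0078242824.

-4.369306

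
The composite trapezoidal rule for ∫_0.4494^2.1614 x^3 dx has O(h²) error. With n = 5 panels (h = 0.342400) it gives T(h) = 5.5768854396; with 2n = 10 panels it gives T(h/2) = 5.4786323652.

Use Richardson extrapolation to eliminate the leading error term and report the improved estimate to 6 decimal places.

5.445881

r = 2: numerator weight 4, denominator 3.
Numerator 4×A(h/2) − A(h) = 4×5.4786323652 − 5.5768854396 = 16.3376440212
Denominator 4 − 1 = 3.
R = 16.3376440212/3 = 5.4458813404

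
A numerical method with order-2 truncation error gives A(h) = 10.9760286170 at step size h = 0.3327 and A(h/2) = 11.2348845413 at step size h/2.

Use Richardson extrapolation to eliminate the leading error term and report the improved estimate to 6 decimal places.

Order 2 gives 2^r = 4 and 2^r − 1 = 3.
4*11.2348845413 = 44.9395381652; 44.9395381652 − 10.9760286170 = 33.9635095482
Denominator 4 − 1 = 3.
Extrapolated: 33.9635095482 / 3 = 11.3211698494

11.321170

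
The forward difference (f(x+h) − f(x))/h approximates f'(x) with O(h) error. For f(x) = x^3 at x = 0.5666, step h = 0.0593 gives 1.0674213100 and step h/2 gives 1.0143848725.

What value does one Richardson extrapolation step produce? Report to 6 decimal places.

Method order is 1; weight 2^1 = 2.
2 × 1.0143848725 = 2.0287697450; 2.0287697450 − 1.0674213100 = 0.9613484350
Divide by 2^1 − 1 = 1.
So the Richardson estimate is 0.9613484350.
Shift from A(h/2): −0.0530364375.

0.961348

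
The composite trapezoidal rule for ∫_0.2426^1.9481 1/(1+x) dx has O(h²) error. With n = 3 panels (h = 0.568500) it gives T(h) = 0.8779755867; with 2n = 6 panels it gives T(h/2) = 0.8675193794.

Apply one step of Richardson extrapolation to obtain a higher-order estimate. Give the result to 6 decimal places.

Error is O(h^2); halving h shrinks it by 2^2 = 4.
Difference of the inputs: 0.8675193794 − 0.8779755867 = -0.0104562073
Correction (A(h/2) − A(h))/(4 − 1) = (-0.0104562073)/3 = -0.0034854024
R = A(h/2) + (A(h/2) − A(h))/3 = 0.8675193794 − 0.0034854024 = 0.8640339770

0.864034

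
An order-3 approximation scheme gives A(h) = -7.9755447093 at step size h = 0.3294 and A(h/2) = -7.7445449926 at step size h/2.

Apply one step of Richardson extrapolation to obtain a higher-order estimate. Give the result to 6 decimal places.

-7.711545

Method order is 3; weight 2^3 = 8.
8 × (-7.7445449926) = -61.9563599408; (-61.9563599408) − (-7.9755447093) = -53.9808152315
Denominator 8 − 1 = 7.
Result: -7.7115450331
Correction |R − A(h/2)| = 3.300e-02; gap |A(h/2) − A(h)| = 2.310e-01.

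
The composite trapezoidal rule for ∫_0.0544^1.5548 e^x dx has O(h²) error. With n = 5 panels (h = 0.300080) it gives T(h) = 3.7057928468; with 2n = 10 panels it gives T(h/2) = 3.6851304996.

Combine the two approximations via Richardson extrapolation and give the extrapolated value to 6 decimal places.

3.678243

Method order is 2; weight 2^2 = 4.
A(h/2) − A(h) = 3.6851304996 − 3.7057928468 = -0.0206623472
Correction (A(h/2) − A(h))/(4 − 1) = (-0.0206623472)/3 = -0.0068874491
R = 3.6851304996 − 0.0068874491 = 3.6782430505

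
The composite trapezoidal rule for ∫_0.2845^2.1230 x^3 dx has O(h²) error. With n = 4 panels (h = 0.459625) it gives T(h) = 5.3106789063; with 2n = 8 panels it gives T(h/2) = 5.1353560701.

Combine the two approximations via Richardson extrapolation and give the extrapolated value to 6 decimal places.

Leading term ∝ h^2; use weight 4 = 2^2.
4*5.1353560701 = 20.5414242804; 20.5414242804 − 5.3106789063 = 15.2307453741
(4*5.1353560701 − 5.3106789063)/(4 − 1) = 5.0769151247
Gap between inputs: 1.753e-01; correction applied: −0.0584409454.

5.076915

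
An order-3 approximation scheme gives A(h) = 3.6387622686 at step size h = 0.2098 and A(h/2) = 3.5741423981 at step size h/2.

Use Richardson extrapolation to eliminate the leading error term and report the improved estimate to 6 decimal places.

3.564911

The method has order 3: 2^3 = 8.
2^3*A(h/2) = 28.5931391848; minus A(h) gives 24.9543769162.
Denominator 8 − 1 = 7.
Extrapolated: 24.9543769162 / 7 = 3.5649109880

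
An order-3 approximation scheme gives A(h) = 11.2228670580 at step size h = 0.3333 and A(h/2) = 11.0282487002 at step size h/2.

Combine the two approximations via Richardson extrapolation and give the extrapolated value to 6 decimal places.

11.000446

Method order is 3; weight 2^3 = 8.
8*11.0282487002 = 88.2259896016; 88.2259896016 − 11.2228670580 = 77.0031225436
Denominator 8 − 1 = 7.
(8*11.0282487002 − 11.2228670580)/(8 − 1) = 11.0004460777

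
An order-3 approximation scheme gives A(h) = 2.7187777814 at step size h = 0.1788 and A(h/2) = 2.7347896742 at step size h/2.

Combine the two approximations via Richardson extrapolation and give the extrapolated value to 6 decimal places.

2.737077

r = 3: numerator weight 8, denominator 7.
Numerator 8*A(h/2) − A(h) = 8*2.7347896742 − 2.7187777814 = 19.1595396122
19.1595396122 ÷ 7 = 2.7370770875
Gap between inputs: 1.601e-02; correction applied: +0.0022874133.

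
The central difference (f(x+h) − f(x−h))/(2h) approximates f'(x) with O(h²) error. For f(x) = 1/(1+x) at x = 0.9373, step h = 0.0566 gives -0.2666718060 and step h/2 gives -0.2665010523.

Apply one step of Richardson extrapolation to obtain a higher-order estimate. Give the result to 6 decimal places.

-0.266444

Error is O(h^2); halving h shrinks it by 2^2 = 4.
4 × (-0.2665010523) = -1.0660042092; (-1.0660042092) − (-0.2666718060) = -0.7993324032
Divide by 2^2 − 1 = 3.
Extrapolated: (-0.7993324032) / 3 = -0.2664441344
Correction |R − A(h/2)| = 5.692e-05; gap |A(h/2) − A(h)| = 1.708e-04.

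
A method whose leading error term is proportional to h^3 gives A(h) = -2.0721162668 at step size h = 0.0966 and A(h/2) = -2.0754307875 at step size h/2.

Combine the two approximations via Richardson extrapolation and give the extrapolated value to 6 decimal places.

-2.075904

r = 3, so 2^r = 8.
8*(-2.0754307875) − (-2.0721162668) = -14.5313300332
Extrapolated: (-14.5313300332) / 7 = -2.0759042905
Shift from A(h/2): −0.0004735030.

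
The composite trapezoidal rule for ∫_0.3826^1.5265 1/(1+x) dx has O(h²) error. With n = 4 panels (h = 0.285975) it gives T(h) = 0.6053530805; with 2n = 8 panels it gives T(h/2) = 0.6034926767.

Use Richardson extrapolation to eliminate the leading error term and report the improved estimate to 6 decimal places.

0.602873

Order 2 gives 2^r = 4 and 2^r − 1 = 3.
4*0.6034926767 = 2.4139707068; subtract 0.6053530805 → 1.8086176263
Divide by 2^2 − 1 = 3.
Result: 0.6028725421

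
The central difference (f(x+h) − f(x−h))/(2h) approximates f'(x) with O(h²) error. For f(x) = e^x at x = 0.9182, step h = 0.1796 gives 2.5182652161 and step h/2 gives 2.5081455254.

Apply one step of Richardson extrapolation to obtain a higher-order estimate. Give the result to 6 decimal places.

The method has order 2: 2^2 = 4.
Numerator 4*A(h/2) − A(h) = 4*2.5081455254 − 2.5182652161 = 7.5143168855
Denominator 4 − 1 = 3.
(4*2.5081455254 − 2.5182652161)/(4 − 1) = 2.5047722952

2.504772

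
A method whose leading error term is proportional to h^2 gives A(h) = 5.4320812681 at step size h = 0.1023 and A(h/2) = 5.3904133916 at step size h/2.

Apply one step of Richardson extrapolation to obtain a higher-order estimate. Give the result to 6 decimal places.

With r = 2 the leading error scales as h^2, so the weight is 2^2 = 4.
A(h/2) − A(h) = 5.3904133916 − 5.4320812681 = -0.0416678765
Correction (A(h/2) − A(h))/(4 − 1) = (-0.0416678765)/3 = -0.0138892922
R = 5.3904133916 − 0.0138892922 = 5.3765240994
Correction |R − A(h/2)| = 1.389e-02; gap |A(h/2) − A(h)| = 4.167e-02.

5.376524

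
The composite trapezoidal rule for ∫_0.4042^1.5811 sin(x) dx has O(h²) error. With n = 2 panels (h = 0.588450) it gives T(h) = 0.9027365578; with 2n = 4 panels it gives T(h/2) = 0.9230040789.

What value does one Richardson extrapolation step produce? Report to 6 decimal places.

The method has order 2: 2^2 = 4.
Weighted: 3.6920163156 − 0.9027365578 = 2.7892797578
2.7892797578 ÷ 3 = 0.9297599193

0.929760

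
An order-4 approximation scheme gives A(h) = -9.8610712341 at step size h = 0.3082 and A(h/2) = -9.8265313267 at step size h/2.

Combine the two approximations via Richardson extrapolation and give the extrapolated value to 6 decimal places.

Leading term ∝ h^4; use weight 16 = 2^4.
16×(-9.8265313267) − (-9.8610712341) = -147.3634299931
(-147.3634299931) ÷ 15 = -9.8242286662

-9.824229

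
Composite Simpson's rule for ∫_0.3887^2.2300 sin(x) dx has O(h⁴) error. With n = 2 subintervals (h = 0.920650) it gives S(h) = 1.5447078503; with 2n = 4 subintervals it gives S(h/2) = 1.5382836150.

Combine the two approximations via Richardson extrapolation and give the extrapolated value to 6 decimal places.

1.537855

Order 4 gives 2^r = 16 and 2^r − 1 = 15.
2^4·A(h/2) = 24.6125378400; minus A(h) gives 23.0678299897.
Denominator 16 − 1 = 15.
(16·1.5382836150 − 1.5447078503)/(16 − 1) = 1.5378553326
Correction |R − A(h/2)| = 4.283e-04; gap |A(h/2) − A(h)| = 6.424e-03.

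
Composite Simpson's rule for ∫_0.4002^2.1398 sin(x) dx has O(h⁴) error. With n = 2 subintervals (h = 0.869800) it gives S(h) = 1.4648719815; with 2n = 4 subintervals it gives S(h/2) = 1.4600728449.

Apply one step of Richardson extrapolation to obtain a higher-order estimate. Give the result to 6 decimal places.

With r = 4 the leading error scales as h^4, so the weight is 2^4 = 16.
Numerator 16 × A(h/2) − A(h) = 16 × 1.4600728449 − 1.4648719815 = 21.8962935369
Divide by 2^4 − 1 = 15.
So the Richardson estimate is 1.4597529025.
Gap between inputs: 4.799e-03; correction applied: −0.0003199424.

1.459753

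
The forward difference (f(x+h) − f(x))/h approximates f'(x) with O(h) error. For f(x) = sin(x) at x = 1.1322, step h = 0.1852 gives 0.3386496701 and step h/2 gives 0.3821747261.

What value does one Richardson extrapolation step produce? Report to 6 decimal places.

Leading term ∝ h^1; use weight 2 = 2^1.
2^1 × A(h/2) = 0.7643494522; minus A(h) gives 0.4256997821.
Denominator 2 − 1 = 1.
Result: 0.4256997821

0.425700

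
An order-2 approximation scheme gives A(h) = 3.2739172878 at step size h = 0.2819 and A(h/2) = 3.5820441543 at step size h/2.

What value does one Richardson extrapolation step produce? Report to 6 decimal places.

Order 2 gives 2^r = 4 and 2^r − 1 = 3.
4·3.5820441543 = 14.3281766172; subtract 3.2739172878 → 11.0542593294
R = 11.0542593294/3 = 3.6847531098

3.684753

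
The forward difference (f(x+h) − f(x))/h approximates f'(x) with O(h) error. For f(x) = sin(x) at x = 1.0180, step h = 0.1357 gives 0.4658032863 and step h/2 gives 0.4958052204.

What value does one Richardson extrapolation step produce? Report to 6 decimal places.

Order 1 gives 2^r = 2 and 2^r − 1 = 1.
2 × 0.4958052204 − 0.4658032863 = 0.5258071545
R = 0.5258071545/1 = 0.5258071545

0.525807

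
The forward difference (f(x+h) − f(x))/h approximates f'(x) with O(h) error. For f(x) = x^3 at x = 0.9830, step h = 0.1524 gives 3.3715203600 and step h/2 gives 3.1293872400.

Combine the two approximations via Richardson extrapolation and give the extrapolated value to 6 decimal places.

Error is O(h^1); halving h shrinks it by 2^1 = 2.
Weighted: 6.2587744800 − 3.3715203600 = 2.8872541200
Denominator 2 − 1 = 1.
Result: 2.8872541200

2.887254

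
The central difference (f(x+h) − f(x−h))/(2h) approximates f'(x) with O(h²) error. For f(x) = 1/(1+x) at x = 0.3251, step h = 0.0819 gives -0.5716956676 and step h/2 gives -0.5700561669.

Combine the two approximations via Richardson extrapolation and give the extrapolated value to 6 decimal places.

With r = 2 the leading error scales as h^2, so the weight is 2^2 = 4.
Numerator 4*A(h/2) − A(h) = 4*(-0.5700561669) − (-0.5716956676) = -1.7085290000
(4*(-0.5700561669) − (-0.5716956676))/(4 − 1) = -0.5695096667

-0.569510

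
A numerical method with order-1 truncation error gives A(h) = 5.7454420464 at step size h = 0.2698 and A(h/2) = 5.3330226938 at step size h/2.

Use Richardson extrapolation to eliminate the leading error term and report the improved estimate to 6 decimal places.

r = 1, so 2^r = 2.
2 × 5.3330226938 − 5.7454420464 = 4.9206033412
Denominator 2 − 1 = 1.
So the Richardson estimate is 4.9206033412.
Shift from A(h/2): −0.4124193526.

4.920603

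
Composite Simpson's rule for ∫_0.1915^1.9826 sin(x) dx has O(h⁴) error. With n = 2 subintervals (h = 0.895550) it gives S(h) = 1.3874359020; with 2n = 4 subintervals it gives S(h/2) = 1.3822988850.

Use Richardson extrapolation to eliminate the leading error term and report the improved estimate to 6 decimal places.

r = 4, so 2^r = 16.
Numerator 16*A(h/2) − A(h) = 16*1.3822988850 − 1.3874359020 = 20.7293462580
R = 20.7293462580/15 = 1.3819564172

1.381956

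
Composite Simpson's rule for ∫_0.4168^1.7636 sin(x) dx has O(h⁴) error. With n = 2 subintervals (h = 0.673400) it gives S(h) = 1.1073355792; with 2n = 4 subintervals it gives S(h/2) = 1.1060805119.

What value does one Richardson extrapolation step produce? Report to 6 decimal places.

1.105997

Order 4 gives 2^r = 16 and 2^r − 1 = 15.
Top: 16(1.1060805119) − (1.1073355792) = 16.5899526112
(16 × 1.1060805119 − 1.1073355792)/(16 − 1) = 1.1059968407
Gap between inputs: 1.255e-03; correction applied: −0.0000836712.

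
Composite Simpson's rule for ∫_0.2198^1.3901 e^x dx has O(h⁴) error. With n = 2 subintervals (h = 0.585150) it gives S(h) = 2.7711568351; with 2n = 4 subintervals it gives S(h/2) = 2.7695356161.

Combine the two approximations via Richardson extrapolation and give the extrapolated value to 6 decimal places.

Error is O(h^4); halving h shrinks it by 2^4 = 16.
Numerator 16×A(h/2) − A(h) = 16×2.7695356161 − 2.7711568351 = 41.5414130225
41.5414130225 ÷ 15 = 2.7694275348
Gap between inputs: 1.621e-03; correction applied: −0.0001080813.

2.769428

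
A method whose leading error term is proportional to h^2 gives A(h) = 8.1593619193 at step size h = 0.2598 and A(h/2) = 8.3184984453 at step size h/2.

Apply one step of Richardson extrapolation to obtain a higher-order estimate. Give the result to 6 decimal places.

Leading term ∝ h^2; use weight 4 = 2^2.
Top: 4(8.3184984453) − (8.1593619193) = 25.1146318619
Denominator 4 − 1 = 3.
Result: 8.3715439540
Shift from A(h/2): +0.0530455087.

8.371544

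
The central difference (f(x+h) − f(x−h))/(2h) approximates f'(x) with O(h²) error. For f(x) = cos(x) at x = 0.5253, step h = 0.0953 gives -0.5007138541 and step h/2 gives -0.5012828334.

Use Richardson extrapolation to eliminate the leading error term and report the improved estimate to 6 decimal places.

-0.501472

r = 2, so 2^r = 4.
4*(-0.5012828334) = -2.0051313336; subtract (-0.5007138541) → -1.5044174795
Divide by 2^2 − 1 = 3.
(-1.5044174795) ÷ 3 = -0.5014724932
Shift from A(h/2): −0.0001896598.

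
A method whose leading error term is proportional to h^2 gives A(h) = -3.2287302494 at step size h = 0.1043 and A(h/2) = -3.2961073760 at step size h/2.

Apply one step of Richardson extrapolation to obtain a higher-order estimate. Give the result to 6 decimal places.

r = 2: numerator weight 4, denominator 3.
4*(-3.2961073760) = -13.1844295040; (-13.1844295040) − (-3.2287302494) = -9.9556992546
(4*(-3.2961073760) − (-3.2287302494))/(4 − 1) = -3.3185664182

-3.318566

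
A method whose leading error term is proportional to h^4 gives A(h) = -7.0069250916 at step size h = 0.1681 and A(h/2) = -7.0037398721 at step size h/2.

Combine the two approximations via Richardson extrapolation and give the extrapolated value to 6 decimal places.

Order 4 gives 2^r = 16 and 2^r − 1 = 15.
2^4×A(h/2) = -112.0598379536; minus A(h) gives -105.0529128620.
R = (-105.0529128620)/15 = -7.0035275241
Shift from A(h/2): +0.0002123480.

-7.003528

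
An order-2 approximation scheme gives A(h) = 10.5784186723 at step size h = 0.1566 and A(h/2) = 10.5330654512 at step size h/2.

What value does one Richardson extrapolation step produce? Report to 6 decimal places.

r = 2, so 2^r = 4.
4*10.5330654512 = 42.1322618048; subtract 10.5784186723 → 31.5538431325
Denominator 4 − 1 = 3.
Extrapolated: 31.5538431325 / 3 = 10.5179477108

10.517948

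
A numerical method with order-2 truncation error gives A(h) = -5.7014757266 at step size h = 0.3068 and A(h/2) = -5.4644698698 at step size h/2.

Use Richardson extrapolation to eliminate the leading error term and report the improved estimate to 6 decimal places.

-5.385468

The method has order 2: 2^2 = 4.
2^2·A(h/2) = -21.8578794792; minus A(h) gives -16.1564037526.
(-16.1564037526) ÷ 3 = -5.3854679175
Shift from A(h/2): +0.0790019523.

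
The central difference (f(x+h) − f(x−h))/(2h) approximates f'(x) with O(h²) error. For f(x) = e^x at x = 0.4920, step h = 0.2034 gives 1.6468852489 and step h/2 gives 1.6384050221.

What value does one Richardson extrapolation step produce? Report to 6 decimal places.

Error is O(h^2); halving h shrinks it by 2^2 = 4.
4 × 1.6384050221 − 1.6468852489 = 4.9067348395
4.9067348395 ÷ 3 = 1.6355782798
Shift from A(h/2): −0.0028267423.

1.635578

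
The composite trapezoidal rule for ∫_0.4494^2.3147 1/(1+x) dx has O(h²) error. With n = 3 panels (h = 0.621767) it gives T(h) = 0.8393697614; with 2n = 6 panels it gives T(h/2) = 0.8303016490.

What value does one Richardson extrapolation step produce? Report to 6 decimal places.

0.827279

The method has order 2: 2^2 = 4.
A(h/2) − A(h) = 0.8303016490 − 0.8393697614 = -0.0090681124
Correction (A(h/2) − A(h))/(4 − 1) = (-0.0090681124)/3 = -0.0030227041
R = 0.8303016490 − 0.0030227041 = 0.8272789449
Correction |R − A(h/2)| = 3.023e-03; gap |A(h/2) − A(h)| = 9.068e-03.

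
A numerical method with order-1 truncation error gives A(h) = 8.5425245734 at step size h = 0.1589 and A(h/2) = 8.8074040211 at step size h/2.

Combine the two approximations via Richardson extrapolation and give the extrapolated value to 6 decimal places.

9.072283

r = 1, so 2^r = 2.
2 × 8.8074040211 − 8.5425245734 = 9.0722834688
Denominator 2 − 1 = 1.
Extrapolated: 9.0722834688 / 1 = 9.0722834688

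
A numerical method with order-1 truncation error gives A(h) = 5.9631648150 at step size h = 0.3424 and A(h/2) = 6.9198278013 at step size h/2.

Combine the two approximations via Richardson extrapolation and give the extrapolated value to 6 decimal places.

Order 1 gives 2^r = 2 and 2^r − 1 = 1.
2*6.9198278013 = 13.8396556026; subtract 5.9631648150 → 7.8764907876
Divide by 2^1 − 1 = 1.
R = 7.8764907876/1 = 7.8764907876
Gap between inputs: 9.567e-01; correction applied: +0.9566629863.

7.876491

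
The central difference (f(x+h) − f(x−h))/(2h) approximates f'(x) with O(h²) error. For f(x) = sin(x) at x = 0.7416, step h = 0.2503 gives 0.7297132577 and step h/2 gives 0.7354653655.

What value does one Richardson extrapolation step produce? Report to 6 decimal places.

The method has order 2: 2^2 = 4.
A(h/2) − A(h) = 0.7354653655 − 0.7297132577 = 0.0057521078
Divide by 2^2 − 1 = 3: 0.0057521078/3 = 0.0019173693
R = A(h/2) + (A(h/2) − A(h))/3 = 0.7354653655 + 0.0019173693 = 0.7373827348

0.737383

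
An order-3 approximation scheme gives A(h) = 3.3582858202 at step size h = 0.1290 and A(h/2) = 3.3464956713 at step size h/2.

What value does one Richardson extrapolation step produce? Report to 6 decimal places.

The method has order 3: 2^3 = 8.
2^3*A(h/2) = 26.7719653704; minus A(h) gives 23.4136795502.
Denominator 8 − 1 = 7.
Result: 3.3448113643
Gap between inputs: 1.179e-02; correction applied: −0.0016843070.

3.344811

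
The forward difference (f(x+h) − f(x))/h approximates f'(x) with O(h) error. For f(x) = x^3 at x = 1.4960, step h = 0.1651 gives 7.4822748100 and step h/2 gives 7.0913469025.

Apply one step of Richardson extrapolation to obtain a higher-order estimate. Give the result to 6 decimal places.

Order 1 gives 2^r = 2 and 2^r − 1 = 1.
2·7.0913469025 = 14.1826938050; subtract 7.4822748100 → 6.7004189950
Denominator 2 − 1 = 1.
Result: 6.7004189950

6.700419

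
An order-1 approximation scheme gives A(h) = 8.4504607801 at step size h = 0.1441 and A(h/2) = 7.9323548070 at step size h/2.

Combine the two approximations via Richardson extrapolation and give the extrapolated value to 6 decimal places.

Leading term ∝ h^1; use weight 2 = 2^1.
Top: 2(7.9323548070) − (8.4504607801) = 7.4142488339
R = 7.4142488339/1 = 7.4142488339
Correction |R − A(h/2)| = 5.181e-01; gap |A(h/2) − A(h)| = 5.181e-01.

7.414249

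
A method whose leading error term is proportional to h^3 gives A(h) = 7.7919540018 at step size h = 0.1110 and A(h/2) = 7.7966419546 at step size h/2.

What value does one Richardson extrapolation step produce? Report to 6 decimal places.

7.797312

r = 3: numerator weight 8, denominator 7.
2^3×A(h/2) = 62.3731356368; minus A(h) gives 54.5811816350.
Divide by 2^3 − 1 = 7.
Result: 7.7973116621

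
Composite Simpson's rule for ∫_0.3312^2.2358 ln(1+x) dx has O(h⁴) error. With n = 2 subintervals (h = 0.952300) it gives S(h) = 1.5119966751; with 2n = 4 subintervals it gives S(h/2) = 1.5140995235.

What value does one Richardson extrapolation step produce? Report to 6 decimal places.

The method has order 4: 2^4 = 16.
Numerator 16*A(h/2) − A(h) = 16*1.5140995235 − 1.5119966751 = 22.7135957009
(16*1.5140995235 − 1.5119966751)/(16 − 1) = 1.5142397134
Correction |R − A(h/2)| = 1.402e-04; gap |A(h/2) − A(h)| = 2.103e-03.

1.514240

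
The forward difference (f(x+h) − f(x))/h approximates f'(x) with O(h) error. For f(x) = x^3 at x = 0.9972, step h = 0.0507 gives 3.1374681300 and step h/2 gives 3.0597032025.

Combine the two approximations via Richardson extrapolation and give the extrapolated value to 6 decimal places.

2.981938

The method has order 1: 2^1 = 2.
Top: 2(3.0597032025) − (3.1374681300) = 2.9819382750
Divide by 2^1 − 1 = 1.
2.9819382750 ÷ 1 = 2.9819382750
Gap between inputs: 7.776e-02; correction applied: −0.0777649275.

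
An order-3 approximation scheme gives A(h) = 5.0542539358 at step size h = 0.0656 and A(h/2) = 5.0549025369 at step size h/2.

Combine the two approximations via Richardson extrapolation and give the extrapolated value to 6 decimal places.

Leading term ∝ h^3; use weight 8 = 2^3.
8*5.0549025369 = 40.4392202952; subtract 5.0542539358 → 35.3849663594
Extrapolated: 35.3849663594 / 7 = 5.0549951942

5.054995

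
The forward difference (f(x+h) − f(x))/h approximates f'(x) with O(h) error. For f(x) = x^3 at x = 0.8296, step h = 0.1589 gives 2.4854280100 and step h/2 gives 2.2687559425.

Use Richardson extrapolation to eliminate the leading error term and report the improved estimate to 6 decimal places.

r = 1, so 2^r = 2.
Weighted: 4.5375118850 − 2.4854280100 = 2.0520838750
(2*2.2687559425 − 2.4854280100)/(2 − 1) = 2.0520838750
Correction |R − A(h/2)| = 2.167e-01; gap |A(h/2) − A(h)| = 2.167e-01.

2.052084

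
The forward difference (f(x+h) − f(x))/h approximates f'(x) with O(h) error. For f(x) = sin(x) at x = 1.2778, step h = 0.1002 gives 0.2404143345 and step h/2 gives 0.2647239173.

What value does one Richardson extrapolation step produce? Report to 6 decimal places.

0.289034

Order 1 gives 2^r = 2 and 2^r − 1 = 1.
Top: 2(0.2647239173) − (0.2404143345) = 0.2890335001
R = 0.2890335001/1 = 0.2890335001
Correction |R − A(h/2)| = 2.431e-02; gap |A(h/2) − A(h)| = 2.431e-02.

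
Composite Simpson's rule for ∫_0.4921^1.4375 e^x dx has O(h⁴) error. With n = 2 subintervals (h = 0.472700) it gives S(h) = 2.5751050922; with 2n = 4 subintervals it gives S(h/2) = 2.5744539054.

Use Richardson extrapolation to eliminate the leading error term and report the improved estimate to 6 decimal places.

2.574410

Method order is 4; weight 2^4 = 16.
16×2.5744539054 − 2.5751050922 = 38.6161573942
Extrapolated: 38.6161573942 / 15 = 2.5744104929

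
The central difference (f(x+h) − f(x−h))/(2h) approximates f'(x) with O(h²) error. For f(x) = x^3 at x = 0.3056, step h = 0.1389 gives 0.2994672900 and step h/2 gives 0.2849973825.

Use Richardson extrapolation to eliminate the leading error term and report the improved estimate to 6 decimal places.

Leading term ∝ h^2; use weight 4 = 2^2.
A(h/2) − A(h) = 0.2849973825 − 0.2994672900 = -0.0144699075
Correction (A(h/2) − A(h))/(4 − 1) = (-0.0144699075)/3 = -0.0048233025
R = 0.2849973825 − 0.0048233025 = 0.2801740800
Shift from A(h/2): −0.0048233025.

0.280174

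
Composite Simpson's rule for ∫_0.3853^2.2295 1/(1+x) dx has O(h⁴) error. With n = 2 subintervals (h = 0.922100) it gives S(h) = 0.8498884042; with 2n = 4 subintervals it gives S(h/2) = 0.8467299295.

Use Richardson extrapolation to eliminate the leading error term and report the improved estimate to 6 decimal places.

0.846519

Leading term ∝ h^4; use weight 16 = 2^4.
Difference of the inputs: 0.8467299295 − 0.8498884042 = -0.0031584747
Divide by 2^4 − 1 = 15: (-0.0031584747)/15 = -0.0002105650
R = 0.8467299295 − 0.0002105650 = 0.8465193645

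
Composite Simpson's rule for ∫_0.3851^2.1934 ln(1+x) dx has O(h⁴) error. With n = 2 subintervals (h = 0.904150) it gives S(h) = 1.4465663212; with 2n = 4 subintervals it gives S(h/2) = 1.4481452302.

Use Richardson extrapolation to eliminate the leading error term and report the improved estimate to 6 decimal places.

1.448250

r = 4, so 2^r = 16.
2^4×A(h/2) = 23.1703236832; minus A(h) gives 21.7237573620.
21.7237573620 ÷ 15 = 1.4482504908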